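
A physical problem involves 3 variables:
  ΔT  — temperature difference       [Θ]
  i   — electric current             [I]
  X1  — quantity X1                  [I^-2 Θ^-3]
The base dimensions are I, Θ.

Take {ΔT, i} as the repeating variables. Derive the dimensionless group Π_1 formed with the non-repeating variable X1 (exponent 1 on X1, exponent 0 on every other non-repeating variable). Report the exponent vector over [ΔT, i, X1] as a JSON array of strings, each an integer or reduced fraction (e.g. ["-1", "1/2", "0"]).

Exponent matrix [I,Θ] × [ΔT,i,X1]:
  I: [ 0  1 -2]
  Θ: [ 1  0 -3]
RREF → pivots at {ΔT,i} ⇒ r = 2
Pivot set = {ΔT,i}, free = {X1}
RREF:
  r0: [   1    0   -3]
  r1: [   0    1   -2]
Fix exponent of X1 at 1; solve each RREF row for its pivot's exponent:
  r0: exp(ΔT) + (-3)·1 = 0 ⇒ exp(ΔT) = 3
  r1: exp(i) + (-2)·1 = 0 ⇒ exp(i) = 2
Π_1 = ΔT^3 · i^2 · X1

["3", "2", "1"]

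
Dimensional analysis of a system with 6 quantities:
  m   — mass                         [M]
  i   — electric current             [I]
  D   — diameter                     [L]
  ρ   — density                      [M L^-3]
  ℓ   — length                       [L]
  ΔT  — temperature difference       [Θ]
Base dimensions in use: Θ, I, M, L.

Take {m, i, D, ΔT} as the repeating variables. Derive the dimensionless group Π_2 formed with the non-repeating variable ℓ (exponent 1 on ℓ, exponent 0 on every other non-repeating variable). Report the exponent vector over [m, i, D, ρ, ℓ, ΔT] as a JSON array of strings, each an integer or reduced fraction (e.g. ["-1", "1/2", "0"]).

["0", "0", "-1", "0", "1", "0"]

Dimensional matrix (Θ×I×M×L by m×i×D×ρ×ℓ×ΔT):
  Θ: [ 0  0  0  0  0  1]
  I: [ 0  1  0  0  0  0]
  M: [ 1  0  0  1  0  0]
  L: [ 0  0  1 -3  1  0]
RREF → pivots at {m,i,D,ΔT} ⇒ r = 4
Repeat: m,i,D,ΔT; free: ρ,ℓ
RREF:
  r0: [   1    0    0    1    0    0]
  r1: [   0    1    0    0    0    0]
  r2: [   0    0    1   -3    1    0]
  r3: [   0    0    0    0    0    1]
Fix exponent of ℓ at 1, ρ at 0; solve each RREF row for its pivot's exponent:
  r0: exp(m) + (0)·1 = 0 ⇒ exp(m) = 0
  r1: exp(i) + (0)·1 = 0 ⇒ exp(i) = 0
  r2: exp(D) + (1)·1 = 0 ⇒ exp(D) = -1
  r3: exp(ΔT) + (0)·1 = 0 ⇒ exp(ΔT) = 0
Π_2 = D^-1 · ℓ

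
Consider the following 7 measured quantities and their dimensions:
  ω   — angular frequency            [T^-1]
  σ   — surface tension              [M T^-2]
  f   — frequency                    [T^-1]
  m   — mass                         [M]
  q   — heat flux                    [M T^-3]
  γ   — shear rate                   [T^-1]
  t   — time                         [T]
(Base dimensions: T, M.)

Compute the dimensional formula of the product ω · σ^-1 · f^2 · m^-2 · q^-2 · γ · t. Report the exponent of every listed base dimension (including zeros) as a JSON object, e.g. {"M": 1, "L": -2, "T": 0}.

{"T": 5, "M": -5}

Write exponents as rows T,M / cols ω,σ,f,m,q,γ,t:
  T: [-1 -2 -1  0 -3 -1  1]
  M: [ 0  1  0  1  1  0  0]
  [T]: (1)·-1+(-1)·-2+(2)·-1+(-2)·0+(-2)·-3+(1)·-1+(1)·1 = 5
  [M]: (1)·0+(-1)·1+(2)·0+(-2)·1+(-2)·1+(1)·0+(1)·0 = -5
⇒ T^5 M^-5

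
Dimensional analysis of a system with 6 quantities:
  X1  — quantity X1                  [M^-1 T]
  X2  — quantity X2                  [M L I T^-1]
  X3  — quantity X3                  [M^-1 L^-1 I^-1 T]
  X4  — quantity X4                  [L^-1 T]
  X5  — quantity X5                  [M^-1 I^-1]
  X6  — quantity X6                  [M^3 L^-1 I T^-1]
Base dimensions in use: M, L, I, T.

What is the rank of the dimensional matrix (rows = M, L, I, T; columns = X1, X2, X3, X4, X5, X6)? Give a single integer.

Write exponents as rows M,L,I,T / cols X1,X2,X3,X4,X5,X6:
  M: [-1  1 -1  0 -1  3]
  L: [ 0  1 -1 -1  0 -1]
  I: [ 0  1 -1  0 -1  1]
  T: [ 1 -1  1  1  0 -1]
RREF → pivots at {X1,X2,X4} ⇒ r = 3

3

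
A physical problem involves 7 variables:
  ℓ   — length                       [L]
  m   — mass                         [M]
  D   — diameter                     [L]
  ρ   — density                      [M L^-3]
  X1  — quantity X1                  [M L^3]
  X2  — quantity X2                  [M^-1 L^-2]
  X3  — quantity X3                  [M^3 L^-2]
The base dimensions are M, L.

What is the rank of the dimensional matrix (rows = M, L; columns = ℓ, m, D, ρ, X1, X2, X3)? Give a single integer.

Write exponents as rows M,L / cols ℓ,m,D,ρ,X1,X2,X3:
  M: [ 0  1  0  1  1 -1  3]
  L: [ 1  0  1 -3  3 -2 -2]
Echelon form has 2 nonzero rows (pivots: ℓ,m)

2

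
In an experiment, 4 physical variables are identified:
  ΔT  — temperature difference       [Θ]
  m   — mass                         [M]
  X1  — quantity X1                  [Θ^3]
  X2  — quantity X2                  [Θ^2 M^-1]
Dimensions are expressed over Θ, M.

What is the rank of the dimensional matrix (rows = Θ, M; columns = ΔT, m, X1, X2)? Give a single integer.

Exponent matrix [Θ,M] × [ΔT,m,X1,X2]:
  Θ: [ 1  0  3  2]
  M: [ 0  1  0 -1]
Echelon form has 2 nonzero rows (pivots: ΔT,m)

2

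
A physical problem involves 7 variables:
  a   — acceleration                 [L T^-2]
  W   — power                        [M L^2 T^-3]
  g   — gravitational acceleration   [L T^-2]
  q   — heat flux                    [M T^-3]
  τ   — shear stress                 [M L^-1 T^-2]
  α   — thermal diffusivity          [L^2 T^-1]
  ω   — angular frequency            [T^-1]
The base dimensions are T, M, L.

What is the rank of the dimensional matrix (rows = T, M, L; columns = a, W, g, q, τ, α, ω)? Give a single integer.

Write exponents as rows T,M,L / cols a,W,g,q,τ,α,ω:
  T: [-2 -3 -2 -3 -2 -1 -1]
  M: [ 0  1  0  1  1  0  0]
  L: [ 1  2  1  0 -1  2  0]
RREF → pivots at {a,W,q} ⇒ r = 3

3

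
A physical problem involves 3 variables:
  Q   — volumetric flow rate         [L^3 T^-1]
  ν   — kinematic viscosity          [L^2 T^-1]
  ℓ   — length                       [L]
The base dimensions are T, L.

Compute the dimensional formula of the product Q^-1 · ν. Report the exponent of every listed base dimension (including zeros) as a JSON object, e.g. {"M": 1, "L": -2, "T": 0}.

{"T": 0, "L": -1}

Dimensional matrix (T×L by Q×ν×ℓ):
  T: [-1 -1  0]
  L: [ 3  2  1]
  [T]: (-1)·-1+(1)·-1 = 0
  [L]: (-1)·3+(1)·2 = -1
⇒ L^-1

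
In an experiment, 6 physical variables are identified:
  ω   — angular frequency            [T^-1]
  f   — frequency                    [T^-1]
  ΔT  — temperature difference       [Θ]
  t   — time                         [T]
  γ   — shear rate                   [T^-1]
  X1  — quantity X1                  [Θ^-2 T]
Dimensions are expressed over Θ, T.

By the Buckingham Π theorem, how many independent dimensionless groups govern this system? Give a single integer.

Exponent matrix [Θ,T] × [ω,f,ΔT,t,γ,X1]:
  Θ: [ 0  0  1  0  0 -2]
  T: [-1 -1  0  1 -1  1]
Row reduction gives pivot columns ω,ΔT; rank = 2
Π count = n − r = 6 − 2 = 4

4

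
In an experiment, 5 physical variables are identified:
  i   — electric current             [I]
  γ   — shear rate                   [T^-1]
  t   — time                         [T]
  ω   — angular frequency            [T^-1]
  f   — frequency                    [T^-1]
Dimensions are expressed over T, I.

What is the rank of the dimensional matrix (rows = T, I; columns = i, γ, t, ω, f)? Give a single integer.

2

Exponent matrix [T,I] × [i,γ,t,ω,f]:
  T: [ 0 -1  1 -1 -1]
  I: [ 1  0  0  0  0]
Echelon form has 2 nonzero rows (pivots: i,γ)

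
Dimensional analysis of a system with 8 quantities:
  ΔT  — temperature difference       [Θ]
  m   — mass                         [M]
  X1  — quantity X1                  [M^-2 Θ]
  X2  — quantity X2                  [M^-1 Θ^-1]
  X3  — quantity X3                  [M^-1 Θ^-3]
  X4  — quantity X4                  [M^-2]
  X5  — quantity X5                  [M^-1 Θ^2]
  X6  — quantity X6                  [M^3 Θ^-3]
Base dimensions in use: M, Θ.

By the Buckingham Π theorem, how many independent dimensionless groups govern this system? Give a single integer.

Exponent matrix [M,Θ] × [ΔT,m,X1,X2,X3,X4,X5,X6]:
  M: [ 0  1 -2 -1 -1 -2 -1  3]
  Θ: [ 1  0  1 -1 -3  0  2 -3]
RREF → pivots at {ΔT,m} ⇒ r = 2
n=8, r=2 ⇒ 6 dimensionless groups

6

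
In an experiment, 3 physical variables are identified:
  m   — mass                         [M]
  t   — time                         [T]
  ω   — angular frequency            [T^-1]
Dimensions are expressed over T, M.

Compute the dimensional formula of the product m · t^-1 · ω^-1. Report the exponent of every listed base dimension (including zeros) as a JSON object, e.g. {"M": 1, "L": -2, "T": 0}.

{"T": 0, "M": 1}

Exponent matrix [T,M] × [m,t,ω]:
  T: [ 0  1 -1]
  M: [ 1  0  0]
  [T]: (1)·0+(-1)·1+(-1)·-1 = 0
  [M]: (1)·1+(-1)·0+(-1)·0 = 1
⇒ M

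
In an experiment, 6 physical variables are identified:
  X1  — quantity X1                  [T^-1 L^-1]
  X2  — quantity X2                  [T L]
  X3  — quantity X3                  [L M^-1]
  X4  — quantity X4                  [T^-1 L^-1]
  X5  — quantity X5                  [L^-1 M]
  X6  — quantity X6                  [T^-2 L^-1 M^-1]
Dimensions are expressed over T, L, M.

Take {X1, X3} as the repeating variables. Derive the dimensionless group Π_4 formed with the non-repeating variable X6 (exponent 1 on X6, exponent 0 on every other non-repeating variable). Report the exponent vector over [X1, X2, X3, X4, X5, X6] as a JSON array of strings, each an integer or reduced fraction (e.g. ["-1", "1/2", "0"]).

Exponent matrix [T,L,M] × [X1,X2,X3,X4,X5,X6]:
  T: [-1  1  0 -1  0 -2]
  L: [-1  1  1 -1 -1 -1]
  M: [ 0  0 -1  0  1 -1]
RREF → pivots at {X1,X3} ⇒ r = 2
Repeat: X1,X3; free: X2,X4,X5,X6
RREF:
  r0: [   1   -1    0    1    0    2]
  r1: [   0    0    1    0   -1    1]
  r2: [   0    0    0    0    0    0]
Fix exponent of X6 at 1, X2 at 0, X4 at 0, X5 at 0; solve each RREF row for its pivot's exponent:
  r0: exp(X1) + (2)·1 = 0 ⇒ exp(X1) = -2
  r1: exp(X3) + (1)·1 = 0 ⇒ exp(X3) = -1
Π_4 = X1^-2 · X3^-1 · X6

["-2", "0", "-1", "0", "0", "1"]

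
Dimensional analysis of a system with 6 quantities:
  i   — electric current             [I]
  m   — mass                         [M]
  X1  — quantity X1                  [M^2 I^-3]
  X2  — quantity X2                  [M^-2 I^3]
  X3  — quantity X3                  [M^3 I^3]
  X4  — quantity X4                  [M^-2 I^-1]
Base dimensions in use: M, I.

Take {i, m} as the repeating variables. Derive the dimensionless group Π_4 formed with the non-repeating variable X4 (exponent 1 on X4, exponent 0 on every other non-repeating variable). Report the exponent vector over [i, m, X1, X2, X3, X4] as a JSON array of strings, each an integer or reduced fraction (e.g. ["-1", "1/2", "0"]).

Exponent matrix [M,I] × [i,m,X1,X2,X3,X4]:
  M: [ 0  1  2 -2  3 -2]
  I: [ 1  0 -3  3  3 -1]
Echelon form has 2 nonzero rows (pivots: i,m)
Repeat: i,m; free: X1,X2,X3,X4
RREF:
  r0: [   1    0   -3    3    3   -1]
  r1: [   0    1    2   -2    3   -2]
Fix exponent of X4 at 1, X1 at 0, X2 at 0, X3 at 0; solve each RREF row for its pivot's exponent:
  r0: exp(i) + (-1)·1 = 0 ⇒ exp(i) = 1
  r1: exp(m) + (-2)·1 = 0 ⇒ exp(m) = 2
Π_4 = i · m^2 · X4

["1", "2", "0", "0", "0", "1"]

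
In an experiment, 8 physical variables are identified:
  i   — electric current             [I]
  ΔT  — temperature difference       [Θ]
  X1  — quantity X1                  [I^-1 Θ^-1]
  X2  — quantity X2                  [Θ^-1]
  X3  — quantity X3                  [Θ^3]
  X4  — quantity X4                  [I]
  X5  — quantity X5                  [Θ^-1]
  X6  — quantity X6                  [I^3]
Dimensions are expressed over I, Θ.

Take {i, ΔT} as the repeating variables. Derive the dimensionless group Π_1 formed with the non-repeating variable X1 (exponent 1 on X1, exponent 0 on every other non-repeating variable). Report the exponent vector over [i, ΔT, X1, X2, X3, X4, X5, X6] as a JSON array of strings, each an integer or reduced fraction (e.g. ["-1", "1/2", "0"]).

Write exponents as rows I,Θ / cols i,ΔT,X1,X2,X3,X4,X5,X6:
  I: [ 1  0 -1  0  0  1  0  3]
  Θ: [ 0  1 -1 -1  3  0 -1  0]
RREF → pivots at {i,ΔT} ⇒ r = 2
Pivot set = {i,ΔT}, free = {X1,X2,X3,X4,X5,X6}
RREF:
  r0: [   1    0   -1    0    0    1    0    3]
  r1: [   0    1   -1   -1    3    0   -1    0]
Fix exponent of X1 at 1, X2 at 0, X3 at 0, X4 at 0, X5 at 0, X6 at 0; solve each RREF row for its pivot's exponent:
  r0: exp(i) + (-1)·1 = 0 ⇒ exp(i) = 1
  r1: exp(ΔT) + (-1)·1 = 0 ⇒ exp(ΔT) = 1
Π_1 = i · ΔT · X1

["1", "1", "1", "0", "0", "0", "0", "0"]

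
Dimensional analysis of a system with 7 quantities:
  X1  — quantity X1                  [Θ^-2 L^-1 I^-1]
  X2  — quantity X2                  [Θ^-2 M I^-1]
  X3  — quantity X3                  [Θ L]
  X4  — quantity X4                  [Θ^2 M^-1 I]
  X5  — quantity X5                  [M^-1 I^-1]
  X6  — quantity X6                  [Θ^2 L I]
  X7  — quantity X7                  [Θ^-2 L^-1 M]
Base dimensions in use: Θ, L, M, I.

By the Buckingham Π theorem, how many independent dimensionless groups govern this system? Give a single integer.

Write exponents as rows Θ,L,M,I / cols X1,X2,X3,X4,X5,X6,X7:
  Θ: [-2 -2  1  2  0  2 -2]
  L: [-1  0  1  0  0  1 -1]
  M: [ 0  1  0 -1 -1  0  1]
  I: [-1 -1  0  1 -1  1  0]
Echelon form has 3 nonzero rows (pivots: X1,X2,X3)
Π count = n − r = 7 − 3 = 4

4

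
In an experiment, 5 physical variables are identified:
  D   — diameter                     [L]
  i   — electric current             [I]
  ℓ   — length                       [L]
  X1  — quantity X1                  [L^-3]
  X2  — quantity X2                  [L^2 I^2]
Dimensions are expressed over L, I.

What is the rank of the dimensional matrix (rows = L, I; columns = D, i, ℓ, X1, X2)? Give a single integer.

Write exponents as rows L,I / cols D,i,ℓ,X1,X2:
  L: [ 1  0  1 -3  2]
  I: [ 0  1  0  0  2]
Row reduction gives pivot columns D,i; rank = 2

2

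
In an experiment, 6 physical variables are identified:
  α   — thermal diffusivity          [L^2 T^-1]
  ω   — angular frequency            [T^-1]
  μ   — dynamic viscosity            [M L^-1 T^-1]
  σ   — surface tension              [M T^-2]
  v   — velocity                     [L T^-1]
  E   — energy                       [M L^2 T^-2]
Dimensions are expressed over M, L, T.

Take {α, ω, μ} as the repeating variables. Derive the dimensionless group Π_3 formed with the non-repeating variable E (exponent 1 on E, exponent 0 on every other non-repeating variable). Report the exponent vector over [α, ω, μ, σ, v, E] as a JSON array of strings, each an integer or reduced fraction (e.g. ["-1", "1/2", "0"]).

Write exponents as rows M,L,T / cols α,ω,μ,σ,v,E:
  M: [ 0  0  1  1  0  1]
  L: [ 2  0 -1  0  1  2]
  T: [-1 -1 -1 -2 -1 -2]
Row reduction gives pivot columns α,ω,μ; rank = 3
Repeat: α,ω,μ; free: σ,v,E
RREF:
  r0: [   1    0    0  1/2  1/2  3/2]
  r1: [   0    1    0  1/2  1/2 -1/2]
  r2: [   0    0    1    1    0    1]
Fix exponent of E at 1, σ at 0, v at 0; solve each RREF row for its pivot's exponent:
  r0: exp(α) + (3/2)·1 = 0 ⇒ exp(α) = -3/2
  r1: exp(ω) + (-1/2)·1 = 0 ⇒ exp(ω) = 1/2
  r2: exp(μ) + (1)·1 = 0 ⇒ exp(μ) = -1
Π_3 = α^(-3/2) · ω^(1/2) · μ^-1 · E

["-3/2", "1/2", "-1", "0", "0", "1"]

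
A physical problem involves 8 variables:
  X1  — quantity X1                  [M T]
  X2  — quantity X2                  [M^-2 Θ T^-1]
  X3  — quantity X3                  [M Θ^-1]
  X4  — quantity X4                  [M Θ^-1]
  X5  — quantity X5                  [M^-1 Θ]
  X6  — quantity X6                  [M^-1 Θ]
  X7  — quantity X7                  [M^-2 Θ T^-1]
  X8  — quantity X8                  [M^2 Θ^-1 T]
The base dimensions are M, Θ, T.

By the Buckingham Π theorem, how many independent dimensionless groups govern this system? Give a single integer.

6

Dimensional matrix (M×Θ×T by X1×X2×X3×X4×X5×X6×X7×X8):
  M: [ 1 -2  1  1 -1 -1 -2  2]
  Θ: [ 0  1 -1 -1  1  1  1 -1]
  T: [ 1 -1  0  0  0  0 -1  1]
Echelon form has 2 nonzero rows (pivots: X1,X2)
n=8, r=2 ⇒ 6 dimensionless groups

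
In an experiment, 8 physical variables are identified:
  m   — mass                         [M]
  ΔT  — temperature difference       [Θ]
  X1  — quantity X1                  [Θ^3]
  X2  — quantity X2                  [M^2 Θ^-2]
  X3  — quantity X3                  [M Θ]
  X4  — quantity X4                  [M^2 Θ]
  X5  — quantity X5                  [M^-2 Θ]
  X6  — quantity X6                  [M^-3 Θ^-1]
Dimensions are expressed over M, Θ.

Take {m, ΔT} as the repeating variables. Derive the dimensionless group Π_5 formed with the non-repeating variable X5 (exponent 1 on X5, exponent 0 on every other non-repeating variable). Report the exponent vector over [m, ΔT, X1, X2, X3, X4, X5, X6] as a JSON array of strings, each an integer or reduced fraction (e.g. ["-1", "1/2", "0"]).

Write exponents as rows M,Θ / cols m,ΔT,X1,X2,X3,X4,X5,X6:
  M: [ 1  0  0  2  1  2 -2 -3]
  Θ: [ 0  1  3 -2  1  1  1 -1]
Row reduction gives pivot columns m,ΔT; rank = 2
Pivot set = {m,ΔT}, free = {X1,X2,X3,X4,X5,X6}
RREF:
  r0: [   1    0    0    2    1    2   -2   -3]
  r1: [   0    1    3   -2    1    1    1   -1]
Fix exponent of X5 at 1, X1 at 0, X2 at 0, X3 at 0, X4 at 0, X6 at 0; solve each RREF row for its pivot's exponent:
  r0: exp(m) + (-2)·1 = 0 ⇒ exp(m) = 2
  r1: exp(ΔT) + (1)·1 = 0 ⇒ exp(ΔT) = -1
Π_5 = m^2 · ΔT^-1 · X5

["2", "-1", "0", "0", "0", "0", "1", "0"]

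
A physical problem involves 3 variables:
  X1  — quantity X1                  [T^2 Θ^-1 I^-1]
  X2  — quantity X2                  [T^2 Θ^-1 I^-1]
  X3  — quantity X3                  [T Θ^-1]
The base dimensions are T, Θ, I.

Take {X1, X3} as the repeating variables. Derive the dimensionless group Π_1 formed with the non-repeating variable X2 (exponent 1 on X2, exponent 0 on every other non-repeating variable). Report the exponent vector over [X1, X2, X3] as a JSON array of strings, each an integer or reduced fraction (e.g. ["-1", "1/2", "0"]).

["-1", "1", "0"]

Exponent matrix [T,Θ,I] × [X1,X2,X3]:
  T: [ 2  2  1]
  Θ: [-1 -1 -1]
  I: [-1 -1  0]
Row reduction gives pivot columns X1,X3; rank = 2
Pivot set = {X1,X3}, free = {X2}
RREF:
  r0: [   1    1    0]
  r1: [   0    0    1]
  r2: [   0    0    0]
Fix exponent of X2 at 1; solve each RREF row for its pivot's exponent:
  r0: exp(X1) + (1)·1 = 0 ⇒ exp(X1) = -1
  r1: exp(X3) + (0)·1 = 0 ⇒ exp(X3) = 0
Π_1 = X1^-1 · X2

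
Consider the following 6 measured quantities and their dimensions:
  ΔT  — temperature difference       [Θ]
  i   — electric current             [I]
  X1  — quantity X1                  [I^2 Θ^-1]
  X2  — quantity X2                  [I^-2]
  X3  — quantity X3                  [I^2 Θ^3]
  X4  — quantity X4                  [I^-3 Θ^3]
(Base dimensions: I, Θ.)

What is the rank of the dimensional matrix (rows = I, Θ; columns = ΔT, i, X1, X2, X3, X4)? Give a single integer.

2

Dimensional matrix (I×Θ by ΔT×i×X1×X2×X3×X4):
  I: [ 0  1  2 -2  2 -3]
  Θ: [ 1  0 -1  0  3  3]
RREF → pivots at {ΔT,i} ⇒ r = 2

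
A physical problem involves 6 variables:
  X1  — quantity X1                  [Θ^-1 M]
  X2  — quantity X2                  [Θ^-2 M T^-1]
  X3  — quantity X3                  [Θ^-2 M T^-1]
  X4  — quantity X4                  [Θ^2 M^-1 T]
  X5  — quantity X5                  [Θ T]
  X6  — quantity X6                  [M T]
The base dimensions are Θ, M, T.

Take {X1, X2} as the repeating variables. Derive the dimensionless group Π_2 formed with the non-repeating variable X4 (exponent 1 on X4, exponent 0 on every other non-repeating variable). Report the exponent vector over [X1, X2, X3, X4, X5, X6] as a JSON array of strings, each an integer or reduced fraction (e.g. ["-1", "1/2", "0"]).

Exponent matrix [Θ,M,T] × [X1,X2,X3,X4,X5,X6]:
  Θ: [-1 -2 -2  2  1  0]
  M: [ 1  1  1 -1  0  1]
  T: [ 0 -1 -1  1  1  1]
Row reduction gives pivot columns X1,X2; rank = 2
Pivot set = {X1,X2}, free = {X3,X4,X5,X6}
RREF:
  r0: [   1    0    0    0    1    2]
  r1: [   0    1    1   -1   -1   -1]
  r2: [   0    0    0    0    0    0]
Fix exponent of X4 at 1, X3 at 0, X5 at 0, X6 at 0; solve each RREF row for its pivot's exponent:
  r0: exp(X1) + (0)·1 = 0 ⇒ exp(X1) = 0
  r1: exp(X2) + (-1)·1 = 0 ⇒ exp(X2) = 1
Π_2 = X2 · X4

["0", "1", "0", "1", "0", "0"]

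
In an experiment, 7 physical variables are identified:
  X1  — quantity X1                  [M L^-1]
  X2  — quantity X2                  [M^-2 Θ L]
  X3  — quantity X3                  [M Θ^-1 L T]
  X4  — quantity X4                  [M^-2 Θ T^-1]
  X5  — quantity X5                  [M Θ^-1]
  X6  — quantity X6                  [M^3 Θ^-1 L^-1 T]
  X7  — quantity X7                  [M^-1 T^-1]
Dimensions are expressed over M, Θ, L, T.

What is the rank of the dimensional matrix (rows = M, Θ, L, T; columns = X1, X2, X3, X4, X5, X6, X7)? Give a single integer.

Write exponents as rows M,Θ,L,T / cols X1,X2,X3,X4,X5,X6,X7:
  M: [ 1 -2  1 -2  1  3 -1]
  Θ: [ 0  1 -1  1 -1 -1  0]
  L: [-1  1  1  0  0 -1  0]
  T: [ 0  0  1 -1  0  1 -1]
Echelon form has 3 nonzero rows (pivots: X1,X2,X3)

3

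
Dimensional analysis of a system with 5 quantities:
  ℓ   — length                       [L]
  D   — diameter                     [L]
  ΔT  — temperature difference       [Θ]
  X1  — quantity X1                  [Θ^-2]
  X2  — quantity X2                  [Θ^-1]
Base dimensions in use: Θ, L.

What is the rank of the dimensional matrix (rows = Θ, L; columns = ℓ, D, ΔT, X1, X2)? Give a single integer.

Write exponents as rows Θ,L / cols ℓ,D,ΔT,X1,X2:
  Θ: [ 0  0  1 -2 -1]
  L: [ 1  1  0  0  0]
Row reduction gives pivot columns ℓ,ΔT; rank = 2

2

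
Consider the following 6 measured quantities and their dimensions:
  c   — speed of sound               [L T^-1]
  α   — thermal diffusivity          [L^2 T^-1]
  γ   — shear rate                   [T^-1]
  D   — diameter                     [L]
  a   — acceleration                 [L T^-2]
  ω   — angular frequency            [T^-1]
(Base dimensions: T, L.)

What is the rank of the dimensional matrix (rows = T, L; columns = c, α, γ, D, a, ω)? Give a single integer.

2

Exponent matrix [T,L] × [c,α,γ,D,a,ω]:
  T: [-1 -1 -1  0 -2 -1]
  L: [ 1  2  0  1  1  0]
Row reduction gives pivot columns c,α; rank = 2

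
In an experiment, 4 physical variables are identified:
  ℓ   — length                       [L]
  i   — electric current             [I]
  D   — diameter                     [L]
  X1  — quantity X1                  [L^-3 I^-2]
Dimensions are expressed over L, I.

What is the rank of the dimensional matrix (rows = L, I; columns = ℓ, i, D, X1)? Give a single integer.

Write exponents as rows L,I / cols ℓ,i,D,X1:
  L: [ 1  0  1 -3]
  I: [ 0  1  0 -2]
Row reduction gives pivot columns ℓ,i; rank = 2

2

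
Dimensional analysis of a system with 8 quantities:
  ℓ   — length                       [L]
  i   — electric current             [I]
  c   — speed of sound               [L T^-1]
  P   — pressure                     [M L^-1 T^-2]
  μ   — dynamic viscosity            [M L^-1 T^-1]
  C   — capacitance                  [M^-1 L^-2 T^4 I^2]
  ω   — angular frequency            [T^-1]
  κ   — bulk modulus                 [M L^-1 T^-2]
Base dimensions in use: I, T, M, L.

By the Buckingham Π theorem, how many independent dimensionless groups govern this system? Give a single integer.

4

Write exponents as rows I,T,M,L / cols ℓ,i,c,P,μ,C,ω,κ:
  I: [ 0  1  0  0  0  2  0  0]
  T: [ 0  0 -1 -2 -1  4 -1 -2]
  M: [ 0  0  0  1  1 -1  0  1]
  L: [ 1  0  1 -1 -1 -2  0 -1]
Echelon form has 4 nonzero rows (pivots: ℓ,i,c,P)
n=8, r=4 ⇒ 4 dimensionless groups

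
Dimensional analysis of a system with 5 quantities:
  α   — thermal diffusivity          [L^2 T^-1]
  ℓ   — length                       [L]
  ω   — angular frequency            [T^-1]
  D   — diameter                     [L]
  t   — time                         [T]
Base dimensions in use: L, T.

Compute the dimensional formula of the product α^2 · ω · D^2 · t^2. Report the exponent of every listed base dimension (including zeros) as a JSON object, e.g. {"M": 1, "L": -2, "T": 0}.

Dimensional matrix (L×T by α×ℓ×ω×D×t):
  L: [ 2  1  0  1  0]
  T: [-1  0 -1  0  1]
  [L]: (2)·2+(1)·0+(2)·1+(2)·0 = 6
  [T]: (2)·-1+(1)·-1+(2)·0+(2)·1 = -1
⇒ L^6 T^-1

{"L": 6, "T": -1}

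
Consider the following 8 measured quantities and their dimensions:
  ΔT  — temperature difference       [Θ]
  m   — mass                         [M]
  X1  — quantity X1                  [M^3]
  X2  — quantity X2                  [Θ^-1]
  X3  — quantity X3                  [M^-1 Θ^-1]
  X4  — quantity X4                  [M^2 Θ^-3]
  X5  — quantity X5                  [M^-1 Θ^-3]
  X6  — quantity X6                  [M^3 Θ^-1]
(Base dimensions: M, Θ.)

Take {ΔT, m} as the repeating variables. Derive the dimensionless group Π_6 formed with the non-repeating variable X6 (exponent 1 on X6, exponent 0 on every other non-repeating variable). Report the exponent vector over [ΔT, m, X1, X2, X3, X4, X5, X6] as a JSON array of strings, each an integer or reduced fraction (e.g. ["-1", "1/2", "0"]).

["1", "-3", "0", "0", "0", "0", "0", "1"]

Write exponents as rows M,Θ / cols ΔT,m,X1,X2,X3,X4,X5,X6:
  M: [ 0  1  3  0 -1  2 -1  3]
  Θ: [ 1  0  0 -1 -1 -3 -3 -1]
Row reduction gives pivot columns ΔT,m; rank = 2
Repeat: ΔT,m; free: X1,X2,X3,X4,X5,X6
RREF:
  r0: [   1    0    0   -1   -1   -3   -3   -1]
  r1: [   0    1    3    0   -1    2   -1    3]
Fix exponent of X6 at 1, X1 at 0, X2 at 0, X3 at 0, X4 at 0, X5 at 0; solve each RREF row for its pivot's exponent:
  r0: exp(ΔT) + (-1)·1 = 0 ⇒ exp(ΔT) = 1
  r1: exp(m) + (3)·1 = 0 ⇒ exp(m) = -3
Π_6 = ΔT · m^-3 · X6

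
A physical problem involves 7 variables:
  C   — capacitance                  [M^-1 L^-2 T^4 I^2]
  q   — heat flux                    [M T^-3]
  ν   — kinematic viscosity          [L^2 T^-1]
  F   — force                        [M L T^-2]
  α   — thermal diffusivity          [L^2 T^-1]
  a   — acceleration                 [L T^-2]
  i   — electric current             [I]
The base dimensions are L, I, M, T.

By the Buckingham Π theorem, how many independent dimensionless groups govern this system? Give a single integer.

Write exponents as rows L,I,M,T / cols C,q,ν,F,α,a,i:
  L: [-2  0  2  1  2  1  0]
  I: [ 2  0  0  0  0  0  1]
  M: [-1  1  0  1  0  0  0]
  T: [ 4 -3 -1 -2 -1 -2  0]
Row reduction gives pivot columns C,q,ν,F; rank = 4
7 vars − rank 4 = 3 Π groups

3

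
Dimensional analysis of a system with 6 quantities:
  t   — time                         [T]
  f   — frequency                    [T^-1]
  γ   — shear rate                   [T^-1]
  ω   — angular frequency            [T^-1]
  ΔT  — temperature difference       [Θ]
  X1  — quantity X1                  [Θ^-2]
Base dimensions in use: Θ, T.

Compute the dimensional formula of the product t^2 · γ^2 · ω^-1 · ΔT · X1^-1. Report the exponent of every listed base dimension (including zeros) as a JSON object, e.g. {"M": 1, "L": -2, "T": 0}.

Exponent matrix [Θ,T] × [t,f,γ,ω,ΔT,X1]:
  Θ: [ 0  0  0  0  1 -2]
  T: [ 1 -1 -1 -1  0  0]
  [Θ]: (2)·0+(2)·0+(-1)·0+(1)·1+(-1)·-2 = 3
  [T]: (2)·1+(2)·-1+(-1)·-1+(1)·0+(-1)·0 = 1
⇒ Θ^3 T

{"Θ": 3, "T": 1}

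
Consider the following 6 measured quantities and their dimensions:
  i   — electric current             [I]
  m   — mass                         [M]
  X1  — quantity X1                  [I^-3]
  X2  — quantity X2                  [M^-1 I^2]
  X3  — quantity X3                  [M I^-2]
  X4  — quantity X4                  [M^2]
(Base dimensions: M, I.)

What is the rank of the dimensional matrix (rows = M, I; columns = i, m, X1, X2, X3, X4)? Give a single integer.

Write exponents as rows M,I / cols i,m,X1,X2,X3,X4:
  M: [ 0  1  0 -1  1  2]
  I: [ 1  0 -3  2 -2  0]
Echelon form has 2 nonzero rows (pivots: i,m)

2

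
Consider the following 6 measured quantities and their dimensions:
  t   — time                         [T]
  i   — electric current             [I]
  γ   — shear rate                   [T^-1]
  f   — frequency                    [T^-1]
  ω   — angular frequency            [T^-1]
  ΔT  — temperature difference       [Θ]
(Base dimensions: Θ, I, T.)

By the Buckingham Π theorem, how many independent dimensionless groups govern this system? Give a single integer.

3

Dimensional matrix (Θ×I×T by t×i×γ×f×ω×ΔT):
  Θ: [ 0  0  0  0  0  1]
  I: [ 0  1  0  0  0  0]
  T: [ 1  0 -1 -1 -1  0]
Echelon form has 3 nonzero rows (pivots: t,i,ΔT)
6 vars − rank 3 = 3 Π groups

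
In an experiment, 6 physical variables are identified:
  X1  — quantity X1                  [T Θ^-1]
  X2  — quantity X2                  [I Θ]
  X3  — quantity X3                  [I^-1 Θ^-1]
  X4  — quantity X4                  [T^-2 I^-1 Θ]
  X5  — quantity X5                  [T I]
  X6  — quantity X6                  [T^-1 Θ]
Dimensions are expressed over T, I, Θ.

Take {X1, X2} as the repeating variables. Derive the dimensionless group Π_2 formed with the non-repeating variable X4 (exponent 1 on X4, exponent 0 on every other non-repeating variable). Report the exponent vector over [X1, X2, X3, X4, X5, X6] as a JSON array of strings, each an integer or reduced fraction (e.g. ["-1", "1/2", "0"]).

["2", "1", "0", "1", "0", "0"]

Exponent matrix [T,I,Θ] × [X1,X2,X3,X4,X5,X6]:
  T: [ 1  0  0 -2  1 -1]
  I: [ 0  1 -1 -1  1  0]
  Θ: [-1  1 -1  1  0  1]
RREF → pivots at {X1,X2} ⇒ r = 2
Pivot set = {X1,X2}, free = {X3,X4,X5,X6}
RREF:
  r0: [   1    0    0   -2    1   -1]
  r1: [   0    1   -1   -1    1    0]
  r2: [   0    0    0    0    0    0]
Fix exponent of X4 at 1, X3 at 0, X5 at 0, X6 at 0; solve each RREF row for its pivot's exponent:
  r0: exp(X1) + (-2)·1 = 0 ⇒ exp(X1) = 2
  r1: exp(X2) + (-1)·1 = 0 ⇒ exp(X2) = 1
Π_2 = X1^2 · X2 · X4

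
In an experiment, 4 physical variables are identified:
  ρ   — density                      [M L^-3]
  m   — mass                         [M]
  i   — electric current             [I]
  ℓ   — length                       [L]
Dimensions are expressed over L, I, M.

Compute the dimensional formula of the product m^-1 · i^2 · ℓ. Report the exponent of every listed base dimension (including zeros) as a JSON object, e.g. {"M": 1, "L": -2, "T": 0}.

{"L": 1, "I": 2, "M": -1}

Write exponents as rows L,I,M / cols ρ,m,i,ℓ:
  L: [-3  0  0  1]
  I: [ 0  0  1  0]
  M: [ 1  1  0  0]
  [L]: (-1)·0+(2)·0+(1)·1 = 1
  [I]: (-1)·0+(2)·1+(1)·0 = 2
  [M]: (-1)·1+(2)·0+(1)·0 = -1
⇒ L I^2 M^-1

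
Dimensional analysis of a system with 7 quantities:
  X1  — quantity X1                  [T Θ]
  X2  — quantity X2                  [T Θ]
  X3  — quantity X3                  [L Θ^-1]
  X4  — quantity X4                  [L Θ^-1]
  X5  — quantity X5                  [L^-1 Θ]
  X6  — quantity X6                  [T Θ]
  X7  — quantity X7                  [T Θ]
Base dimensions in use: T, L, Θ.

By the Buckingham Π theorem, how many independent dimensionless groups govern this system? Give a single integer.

Write exponents as rows T,L,Θ / cols X1,X2,X3,X4,X5,X6,X7:
  T: [ 1  1  0  0  0  1  1]
  L: [ 0  0  1  1 -1  0  0]
  Θ: [ 1  1 -1 -1  1  1  1]
Echelon form has 2 nonzero rows (pivots: X1,X3)
7 vars − rank 2 = 5 Π groups

5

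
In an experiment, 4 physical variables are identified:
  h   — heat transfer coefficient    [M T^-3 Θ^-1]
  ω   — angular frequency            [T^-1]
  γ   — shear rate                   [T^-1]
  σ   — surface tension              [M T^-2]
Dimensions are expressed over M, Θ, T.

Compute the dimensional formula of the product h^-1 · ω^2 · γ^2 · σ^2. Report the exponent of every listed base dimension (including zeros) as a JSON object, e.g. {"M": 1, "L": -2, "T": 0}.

Exponent matrix [M,Θ,T] × [h,ω,γ,σ]:
  M: [ 1  0  0  1]
  Θ: [-1  0  0  0]
  T: [-3 -1 -1 -2]
  [M]: (-1)·1+(2)·0+(2)·0+(2)·1 = 1
  [Θ]: (-1)·-1+(2)·0+(2)·0+(2)·0 = 1
  [T]: (-1)·-3+(2)·-1+(2)·-1+(2)·-2 = -5
⇒ M Θ T^-5

{"M": 1, "Θ": 1, "T": -5}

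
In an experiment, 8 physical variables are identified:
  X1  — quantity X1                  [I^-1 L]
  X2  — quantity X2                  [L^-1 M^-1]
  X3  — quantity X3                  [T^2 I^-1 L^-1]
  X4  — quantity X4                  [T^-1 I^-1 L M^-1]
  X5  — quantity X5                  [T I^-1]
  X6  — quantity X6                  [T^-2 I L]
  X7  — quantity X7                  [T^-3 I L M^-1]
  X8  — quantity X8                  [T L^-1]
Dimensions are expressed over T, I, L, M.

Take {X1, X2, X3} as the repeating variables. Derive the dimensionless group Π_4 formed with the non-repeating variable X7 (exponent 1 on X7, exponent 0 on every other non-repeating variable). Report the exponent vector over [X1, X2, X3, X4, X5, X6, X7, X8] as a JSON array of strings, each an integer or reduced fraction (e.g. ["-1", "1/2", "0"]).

Dimensional matrix (T×I×L×M by X1×X2×X3×X4×X5×X6×X7×X8):
  T: [ 0  0  2 -1  1 -2 -3  1]
  I: [-1  0 -1 -1 -1  1  1  0]
  L: [ 1 -1 -1  1  0  1  1 -1]
  M: [ 0 -1  0 -1  0  0 -1  0]
Row reduction gives pivot columns X1,X2,X3; rank = 3
Pivot set = {X1,X2,X3}, free = {X4,X5,X6,X7,X8}
RREF:
  r0: [   1    0    0  3/2  1/2    0  1/2 -1/2]
  r1: [   0    1    0    1    0    0    1    0]
  r2: [   0    0    1 -1/2  1/2   -1 -3/2  1/2]
  r3: [   0    0    0    0    0    0    0    0]
Fix exponent of X7 at 1, X4 at 0, X5 at 0, X6 at 0, X8 at 0; solve each RREF row for its pivot's exponent:
  r0: exp(X1) + (1/2)·1 = 0 ⇒ exp(X1) = -1/2
  r1: exp(X2) + (1)·1 = 0 ⇒ exp(X2) = -1
  r2: exp(X3) + (-3/2)·1 = 0 ⇒ exp(X3) = 3/2
Π_4 = X1^(-1/2) · X2^-1 · X3^(3/2) · X7

["-1/2", "-1", "3/2", "0", "0", "0", "1", "0"]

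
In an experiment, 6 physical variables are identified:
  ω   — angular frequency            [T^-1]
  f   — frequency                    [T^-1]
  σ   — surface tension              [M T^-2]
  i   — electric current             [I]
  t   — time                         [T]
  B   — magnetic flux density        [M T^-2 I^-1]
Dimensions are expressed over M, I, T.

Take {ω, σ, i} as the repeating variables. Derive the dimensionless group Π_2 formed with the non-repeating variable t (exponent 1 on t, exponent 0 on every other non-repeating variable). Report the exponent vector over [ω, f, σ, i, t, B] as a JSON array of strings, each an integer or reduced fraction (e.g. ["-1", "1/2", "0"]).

Dimensional matrix (M×I×T by ω×f×σ×i×t×B):
  M: [ 0  0  1  0  0  1]
  I: [ 0  0  0  1  0 -1]
  T: [-1 -1 -2  0  1 -2]
RREF → pivots at {ω,σ,i} ⇒ r = 3
Repeat: ω,σ,i; free: f,t,B
RREF:
  r0: [   1    1    0    0   -1    0]
  r1: [   0    0    1    0    0    1]
  r2: [   0    0    0    1    0   -1]
Fix exponent of t at 1, f at 0, B at 0; solve each RREF row for its pivot's exponent:
  r0: exp(ω) + (-1)·1 = 0 ⇒ exp(ω) = 1
  r1: exp(σ) + (0)·1 = 0 ⇒ exp(σ) = 0
  r2: exp(i) + (0)·1 = 0 ⇒ exp(i) = 0
Π_2 = ω · t

["1", "0", "0", "0", "1", "0"]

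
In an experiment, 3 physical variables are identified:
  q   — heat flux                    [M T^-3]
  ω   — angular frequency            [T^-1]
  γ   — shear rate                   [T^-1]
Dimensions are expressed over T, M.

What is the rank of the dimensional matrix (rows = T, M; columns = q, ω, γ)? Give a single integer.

Exponent matrix [T,M] × [q,ω,γ]:
  T: [-3 -1 -1]
  M: [ 1  0  0]
Echelon form has 2 nonzero rows (pivots: q,ω)

2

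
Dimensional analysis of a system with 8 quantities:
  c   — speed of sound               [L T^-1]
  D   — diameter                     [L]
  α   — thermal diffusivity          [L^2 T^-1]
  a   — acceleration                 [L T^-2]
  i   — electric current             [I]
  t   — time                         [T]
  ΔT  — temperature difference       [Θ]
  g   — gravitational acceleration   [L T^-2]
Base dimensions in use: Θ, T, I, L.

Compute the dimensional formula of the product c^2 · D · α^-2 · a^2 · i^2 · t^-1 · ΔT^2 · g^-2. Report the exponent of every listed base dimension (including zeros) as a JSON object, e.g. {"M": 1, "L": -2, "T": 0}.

Dimensional matrix (Θ×T×I×L by c×D×α×a×i×t×ΔT×g):
  Θ: [ 0  0  0  0  0  0  1  0]
  T: [-1  0 -1 -2  0  1  0 -2]
  I: [ 0  0  0  0  1  0  0  0]
  L: [ 1  1  2  1  0  0  0  1]
  [Θ]: (2)·0+(1)·0+(-2)·0+(2)·0+(2)·0+(-1)·0+(2)·1+(-2)·0 = 2
  [T]: (2)·-1+(1)·0+(-2)·-1+(2)·-2+(2)·0+(-1)·1+(2)·0+(-2)·-2 = -1
  [I]: (2)·0+(1)·0+(-2)·0+(2)·0+(2)·1+(-1)·0+(2)·0+(-2)·0 = 2
  [L]: (2)·1+(1)·1+(-2)·2+(2)·1+(2)·0+(-1)·0+(2)·0+(-2)·1 = -1
⇒ Θ^2 T^-1 I^2 L^-1

{"Θ": 2, "T": -1, "I": 2, "L": -1}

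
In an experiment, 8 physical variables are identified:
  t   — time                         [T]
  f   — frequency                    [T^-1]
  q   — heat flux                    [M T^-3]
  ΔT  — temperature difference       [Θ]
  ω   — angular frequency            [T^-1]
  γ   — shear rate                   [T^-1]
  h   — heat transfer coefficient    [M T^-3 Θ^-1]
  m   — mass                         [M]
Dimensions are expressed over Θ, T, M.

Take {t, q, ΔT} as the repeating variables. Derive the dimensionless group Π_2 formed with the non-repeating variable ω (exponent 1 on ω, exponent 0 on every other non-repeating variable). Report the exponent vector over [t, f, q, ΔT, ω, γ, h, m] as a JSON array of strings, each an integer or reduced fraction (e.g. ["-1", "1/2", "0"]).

Exponent matrix [Θ,T,M] × [t,f,q,ΔT,ω,γ,h,m]:
  Θ: [ 0  0  0  1  0  0 -1  0]
  T: [ 1 -1 -3  0 -1 -1 -3  0]
  M: [ 0  0  1  0  0  0  1  1]
Echelon form has 3 nonzero rows (pivots: t,q,ΔT)
Pivot set = {t,q,ΔT}, free = {f,ω,γ,h,m}
RREF:
  r0: [   1   -1    0    0   -1   -1    0    3]
  r1: [   0    0    1    0    0    0    1    1]
  r2: [   0    0    0    1    0    0   -1    0]
Fix exponent of ω at 1, f at 0, γ at 0, h at 0, m at 0; solve each RREF row for its pivot's exponent:
  r0: exp(t) + (-1)·1 = 0 ⇒ exp(t) = 1
  r1: exp(q) + (0)·1 = 0 ⇒ exp(q) = 0
  r2: exp(ΔT) + (0)·1 = 0 ⇒ exp(ΔT) = 0
Π_2 = t · ω

["1", "0", "0", "0", "1", "0", "0", "0"]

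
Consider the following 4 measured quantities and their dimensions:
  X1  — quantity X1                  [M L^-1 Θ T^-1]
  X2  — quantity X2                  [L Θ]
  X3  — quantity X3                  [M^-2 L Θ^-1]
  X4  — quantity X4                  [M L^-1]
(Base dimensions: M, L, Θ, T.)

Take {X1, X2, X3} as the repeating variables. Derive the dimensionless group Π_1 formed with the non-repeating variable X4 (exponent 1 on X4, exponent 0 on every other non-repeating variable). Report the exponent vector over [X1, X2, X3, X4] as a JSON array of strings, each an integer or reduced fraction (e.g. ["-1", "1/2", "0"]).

Dimensional matrix (M×L×Θ×T by X1×X2×X3×X4):
  M: [ 1  0 -2  1]
  L: [-1  1  1 -1]
  Θ: [ 1  1 -1  0]
  T: [-1  0  0  0]
RREF → pivots at {X1,X2,X3} ⇒ r = 3
Pivot set = {X1,X2,X3}, free = {X4}
RREF:
  r0: [   1    0    0    0]
  r1: [   0    1    0 -1/2]
  r2: [   0    0    1 -1/2]
  r3: [   0    0    0    0]
Fix exponent of X4 at 1; solve each RREF row for its pivot's exponent:
  r0: exp(X1) + (0)·1 = 0 ⇒ exp(X1) = 0
  r1: exp(X2) + (-1/2)·1 = 0 ⇒ exp(X2) = 1/2
  r2: exp(X3) + (-1/2)·1 = 0 ⇒ exp(X3) = 1/2
Π_1 = X2^(1/2) · X3^(1/2) · X4

["0", "1/2", "1/2", "1"]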